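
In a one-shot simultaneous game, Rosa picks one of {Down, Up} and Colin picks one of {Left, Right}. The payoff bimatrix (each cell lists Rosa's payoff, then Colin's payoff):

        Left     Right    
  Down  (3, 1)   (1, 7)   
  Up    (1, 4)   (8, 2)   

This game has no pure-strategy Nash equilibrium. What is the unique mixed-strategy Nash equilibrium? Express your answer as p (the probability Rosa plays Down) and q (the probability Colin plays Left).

For Colin to be willing to mix, Colin must be indifferent between Left and Right, which pins down Rosa's mix.
  Colin's payoff from Left: p·1 + (1−p)·4 = -3p + 4
  Colin's payoff from Right: p·7 + (1−p)·2 = 5p + 2
  -3p + 4 = 5p + 2  ⇒  -8p = -2  ⇒  p = 1/4.
In a mixed equilibrium Rosa is indifferent between Down and Up; this condition fixes q.
  Rosa's expected payoff from Down: q·3 + (1−q)·1 = 2q + 1
  Rosa's expected payoff from Up: q·1 + (1−q)·8 = -7q + 8
  2q + 1 = -7q + 8  ⇒  9q = 7  ⇒  q = 7/9.

p = 1/4, q = 7/9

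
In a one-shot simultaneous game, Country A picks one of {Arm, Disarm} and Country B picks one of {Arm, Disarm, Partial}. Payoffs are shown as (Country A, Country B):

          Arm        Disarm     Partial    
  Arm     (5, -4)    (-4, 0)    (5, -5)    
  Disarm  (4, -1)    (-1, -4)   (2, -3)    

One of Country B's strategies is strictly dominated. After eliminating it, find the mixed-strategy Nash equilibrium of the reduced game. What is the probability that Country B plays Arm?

Country B's strategy Partial is strictly dominated by Arm: -4 > -5 and -1 > -3. Eliminate Partial.
For Country A to be willing to mix, Country A must be indifferent between Arm and Disarm, which pins down Country B's mix.
  Country A's payoff to Arm: q·5 + (1−q)·(-4) = 9q - 4
  Country A's payoff to Disarm: q·4 + (1−q)·(-1) = 5q - 1
  9q - 4 = 5q - 1  ⇒  4q = 3  ⇒  q = 3/4.

q = 3/4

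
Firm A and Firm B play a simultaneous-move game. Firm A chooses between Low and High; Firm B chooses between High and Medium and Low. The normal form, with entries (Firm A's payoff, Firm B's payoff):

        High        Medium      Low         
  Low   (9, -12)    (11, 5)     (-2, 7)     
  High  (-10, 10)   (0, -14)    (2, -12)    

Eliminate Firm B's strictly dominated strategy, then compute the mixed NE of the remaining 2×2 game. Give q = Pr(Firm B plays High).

Firm B's strategy Medium is strictly dominated by Low: 7 > 5 and -12 > -14. Eliminate Medium.
Set Firm A's expected payoff from Low equal to that from High:
  Firm A's payoff to Low: q·9 + (1−q)·(-2) = 11q - 2
  Firm A's payoff to High: q·(-10) + (1−q)·2 = -12q + 2
  11q - 2 = -12q + 2  ⇒  23q = 4  ⇒  q = 4/23.

q = 4/23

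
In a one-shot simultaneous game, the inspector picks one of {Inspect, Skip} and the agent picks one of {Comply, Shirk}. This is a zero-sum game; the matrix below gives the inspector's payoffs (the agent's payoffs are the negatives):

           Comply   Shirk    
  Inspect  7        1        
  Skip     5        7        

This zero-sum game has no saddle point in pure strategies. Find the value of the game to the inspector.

v = 11/2

The agent's mix must leave the inspector indifferent between Inspect and Skip.
  the inspector's payoff to Inspect: q·7 + (1−q)·1 = 6q + 1
  the inspector's payoff to Skip: q·5 + (1−q)·7 = -2q + 7
  6q + 1 = -2q + 7  ⇒  8q = 6  ⇒  q = 3/4.
The value is the inspector's expected payoff against this mix (using Inspect): (3/4)·7 + (1/4)·1 = 11/2.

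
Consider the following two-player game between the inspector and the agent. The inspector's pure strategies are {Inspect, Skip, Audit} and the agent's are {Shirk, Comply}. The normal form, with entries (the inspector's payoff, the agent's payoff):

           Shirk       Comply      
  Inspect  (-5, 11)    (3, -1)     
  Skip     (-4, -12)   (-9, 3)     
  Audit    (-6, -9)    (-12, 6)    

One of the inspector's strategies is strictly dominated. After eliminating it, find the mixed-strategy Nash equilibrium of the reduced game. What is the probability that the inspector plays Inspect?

p = 5/9

The inspector's strategy Audit is strictly dominated by Skip: -4 > -6 and -9 > -12. Eliminate Audit.
Set the agent's expected payoff from Shirk equal to that from Comply:
  the agent's expected payoff from Shirk: p·11 + (1−p)·(-12) = 23p - 12
  the agent's expected payoff from Comply: p·(-1) + (1−p)·3 = -4p + 3
  23p - 12 = -4p + 3  ⇒  27p = 15  ⇒  p = 5/9.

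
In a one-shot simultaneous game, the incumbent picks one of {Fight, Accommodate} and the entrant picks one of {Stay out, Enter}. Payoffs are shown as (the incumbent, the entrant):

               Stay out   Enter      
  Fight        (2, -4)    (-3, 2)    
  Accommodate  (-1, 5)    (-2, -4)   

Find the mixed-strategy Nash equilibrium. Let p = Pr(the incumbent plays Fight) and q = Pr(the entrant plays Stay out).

p = 3/5, q = 1/4

The incumbent's mix must leave the entrant indifferent between Stay out and Enter.
  the entrant's expected payoff from Stay out: p·(-4) + (1−p)·5 = -9p + 5
  the entrant's expected payoff from Enter: p·2 + (1−p)·(-4) = 6p - 4
  -9p + 5 = 6p - 4  ⇒  -15p = -9  ⇒  p = 3/5.
Set the incumbent's expected payoff from Fight equal to that from Accommodate:
  the incumbent's expected payoff from Fight: q·2 + (1−q)·(-3) = 5q - 3
  the incumbent's expected payoff from Accommodate: q·(-1) + (1−q)·(-2) = q - 2
  5q - 3 = q - 2  ⇒  4q = 1  ⇒  q = 1/4.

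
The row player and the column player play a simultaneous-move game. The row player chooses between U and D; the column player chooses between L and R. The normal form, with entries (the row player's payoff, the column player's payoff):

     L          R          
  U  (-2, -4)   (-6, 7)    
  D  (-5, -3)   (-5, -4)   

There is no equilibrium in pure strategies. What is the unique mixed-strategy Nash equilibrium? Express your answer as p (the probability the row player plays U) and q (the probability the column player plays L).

p = 1/12, q = 1/4

For the column player to be willing to mix, the column player must be indifferent between L and R, which pins down the row player's mix.
  the column player's payoff to L: p·(-4) + (1−p)·(-3) = -p - 3
  the column player's payoff to R: p·7 + (1−p)·(-4) = 11p - 4
  -p - 3 = 11p - 4  ⇒  -12p = -1  ⇒  p = 1/12.
The row player's indifference between U and D determines the column player's mixing probability q:
  the row player's payoff to U: q·(-2) + (1−q)·(-6) = 4q - 6
  the row player's payoff to D: q·(-5) + (1−q)·(-5) = -5
  4q - 6 = -5  ⇒  4q = 1  ⇒  q = 1/4.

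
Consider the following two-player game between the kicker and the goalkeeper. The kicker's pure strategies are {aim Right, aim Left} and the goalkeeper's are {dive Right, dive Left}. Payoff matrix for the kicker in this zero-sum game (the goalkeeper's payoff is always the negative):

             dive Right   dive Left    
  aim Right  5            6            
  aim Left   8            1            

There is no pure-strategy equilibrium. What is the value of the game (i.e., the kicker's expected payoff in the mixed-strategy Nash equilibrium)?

Set the kicker's expected payoff from aim Right equal to that from aim Left:
  the kicker's expected payoff from aim Right: q·5 + (1−q)·6 = -q + 6
  the kicker's expected payoff from aim Left: q·8 + (1−q)·1 = 7q + 1
  -q + 6 = 7q + 1  ⇒  -8q = -5  ⇒  q = 5/8.
The value is the kicker's expected payoff against this mix (using aim Right): (5/8)·5 + (3/8)·6 = 43/8.

v = 43/8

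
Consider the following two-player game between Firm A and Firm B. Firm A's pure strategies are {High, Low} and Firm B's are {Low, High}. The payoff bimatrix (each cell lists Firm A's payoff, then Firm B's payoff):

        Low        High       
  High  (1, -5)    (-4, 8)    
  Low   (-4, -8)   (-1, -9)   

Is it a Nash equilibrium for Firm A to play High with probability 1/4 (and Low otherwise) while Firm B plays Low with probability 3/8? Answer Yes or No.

No

Given Firm A's mix p = 1/4, Firm B's payoff from Low is -29/4 but from High is -19/4. Firm B strictly prefers High, so Firm B would not mix.
So the proposed profile is not a Nash equilibrium.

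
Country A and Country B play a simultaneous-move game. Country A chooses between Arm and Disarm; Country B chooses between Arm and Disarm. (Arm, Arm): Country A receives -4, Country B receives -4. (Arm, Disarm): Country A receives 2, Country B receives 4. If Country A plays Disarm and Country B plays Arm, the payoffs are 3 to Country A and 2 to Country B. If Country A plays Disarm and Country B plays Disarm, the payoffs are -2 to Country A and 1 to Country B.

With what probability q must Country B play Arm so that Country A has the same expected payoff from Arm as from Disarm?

Set Country A's expected payoff from Arm equal to that from Disarm:
  Country A's expected payoff from Arm: q·(-4) + (1−q)·2 = -6q + 2
  Country A's expected payoff from Disarm: q·3 + (1−q)·(-2) = 5q - 2
  -6q + 2 = 5q - 2  ⇒  -11q = -4  ⇒  q = 4/11.

q = 4/11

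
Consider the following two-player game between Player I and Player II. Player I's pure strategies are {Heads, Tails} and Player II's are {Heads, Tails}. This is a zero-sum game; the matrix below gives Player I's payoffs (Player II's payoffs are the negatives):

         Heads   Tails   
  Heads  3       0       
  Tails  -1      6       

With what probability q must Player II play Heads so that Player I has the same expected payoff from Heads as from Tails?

q = 3/5

In a mixed equilibrium Player I is indifferent between Heads and Tails; this condition fixes q.
  Player I's expected payoff from Heads: q·3 + (1−q)·0 = 3q
  Player I's expected payoff from Tails: q·(-1) + (1−q)·6 = -7q + 6
  3q = -7q + 6  ⇒  10q = 6  ⇒  q = 3/5.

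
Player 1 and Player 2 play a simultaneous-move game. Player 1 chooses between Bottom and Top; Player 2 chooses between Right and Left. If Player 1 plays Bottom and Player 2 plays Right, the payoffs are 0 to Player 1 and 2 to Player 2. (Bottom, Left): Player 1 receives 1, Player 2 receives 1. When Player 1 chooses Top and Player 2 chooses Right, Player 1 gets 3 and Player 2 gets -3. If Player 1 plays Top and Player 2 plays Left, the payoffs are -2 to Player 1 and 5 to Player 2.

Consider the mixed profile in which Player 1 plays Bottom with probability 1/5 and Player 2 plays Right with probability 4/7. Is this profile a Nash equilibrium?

No

Given Player 1's mix p = 1/5, Player 2's payoff from Right is -2 but from Left is 21/5. Player 2 strictly prefers Left, so Player 2 would not mix.
So the proposed profile is not a Nash equilibrium.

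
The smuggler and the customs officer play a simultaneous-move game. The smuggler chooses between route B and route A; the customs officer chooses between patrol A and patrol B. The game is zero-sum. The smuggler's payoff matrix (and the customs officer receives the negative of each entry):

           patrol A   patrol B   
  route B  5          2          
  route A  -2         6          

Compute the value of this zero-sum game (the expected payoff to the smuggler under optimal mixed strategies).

The smuggler's indifference between route B and route A determines the customs officer's mixing probability q:
  the smuggler's payoff to route B: q·5 + (1−q)·2 = 3q + 2
  the smuggler's payoff to route A: q·(-2) + (1−q)·6 = -8q + 6
  3q + 2 = -8q + 6  ⇒  11q = 4  ⇒  q = 4/11.
The value is the smuggler's expected payoff against this mix (using route B): (4/11)·5 + (7/11)·2 = 34/11.

v = 34/11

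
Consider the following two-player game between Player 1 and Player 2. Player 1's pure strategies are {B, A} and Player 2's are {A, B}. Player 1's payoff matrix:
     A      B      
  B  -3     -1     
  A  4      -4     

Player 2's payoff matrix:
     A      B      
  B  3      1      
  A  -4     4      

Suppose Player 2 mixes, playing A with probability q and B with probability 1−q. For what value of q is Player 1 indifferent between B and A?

q = 3/10

For Player 1 to be willing to mix, Player 1 must be indifferent between B and A, which pins down Player 2's mix.
  Player 1's expected payoff from B: q·(-3) + (1−q)·(-1) = -2q - 1
  Player 1's expected payoff from A: q·4 + (1−q)·(-4) = 8q - 4
  -2q - 1 = 8q - 4  ⇒  -10q = -3  ⇒  q = 3/10.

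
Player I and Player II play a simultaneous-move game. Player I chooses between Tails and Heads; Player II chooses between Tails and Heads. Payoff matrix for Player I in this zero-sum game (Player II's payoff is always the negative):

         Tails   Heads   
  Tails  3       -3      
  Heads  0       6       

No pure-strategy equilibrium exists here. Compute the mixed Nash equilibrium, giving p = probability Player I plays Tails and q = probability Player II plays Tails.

p = 1/2, q = 3/4

Player I's mix must leave Player II indifferent between Tails and Heads.
  Player II's payoff to Tails: p·(-3) + (1−p)·0 = -3p
  Player II's payoff to Heads: p·3 + (1−p)·(-6) = 9p - 6
  -3p = 9p - 6  ⇒  -12p = -6  ⇒  p = 1/2.
Set Player I's expected payoff from Tails equal to that from Heads:
  Player I's expected payoff from Tails: q·3 + (1−q)·(-3) = 6q - 3
  Player I's expected payoff from Heads: q·0 + (1−q)·6 = -6q + 6
  6q - 3 = -6q + 6  ⇒  12q = 9  ⇒  q = 3/4.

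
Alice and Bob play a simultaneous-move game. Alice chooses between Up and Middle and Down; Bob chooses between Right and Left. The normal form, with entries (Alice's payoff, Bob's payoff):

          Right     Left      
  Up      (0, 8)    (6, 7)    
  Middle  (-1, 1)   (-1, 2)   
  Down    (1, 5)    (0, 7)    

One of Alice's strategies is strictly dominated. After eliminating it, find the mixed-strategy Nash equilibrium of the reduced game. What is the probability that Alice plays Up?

Alice's strategy Middle is strictly dominated by Down: 1 > -1 and 0 > -1. Eliminate Middle.
Bob's indifference between Right and Left determines Alice's mixing probability p:
  Bob's payoff from Right: p·8 + (1−p)·5 = 3p + 5
  Bob's payoff from Left: p·7 + (1−p)·7 = 7
  3p + 5 = 7  ⇒  3p = 2  ⇒  p = 2/3.

p = 2/3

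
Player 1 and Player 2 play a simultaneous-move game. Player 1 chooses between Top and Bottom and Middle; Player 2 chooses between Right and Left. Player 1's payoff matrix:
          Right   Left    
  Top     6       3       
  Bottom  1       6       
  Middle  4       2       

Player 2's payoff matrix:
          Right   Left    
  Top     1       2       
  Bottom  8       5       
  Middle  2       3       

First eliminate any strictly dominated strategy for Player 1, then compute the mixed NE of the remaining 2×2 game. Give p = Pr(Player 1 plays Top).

Player 1's strategy Middle is strictly dominated by Top: 6 > 4 and 3 > 2. Eliminate Middle.
Set Player 2's expected payoff from Right equal to that from Left:
  Player 2's expected payoff from Right: p·1 + (1−p)·8 = -7p + 8
  Player 2's expected payoff from Left: p·2 + (1−p)·5 = -3p + 5
  -7p + 8 = -3p + 5  ⇒  -4p = -3  ⇒  p = 3/4.

p = 3/4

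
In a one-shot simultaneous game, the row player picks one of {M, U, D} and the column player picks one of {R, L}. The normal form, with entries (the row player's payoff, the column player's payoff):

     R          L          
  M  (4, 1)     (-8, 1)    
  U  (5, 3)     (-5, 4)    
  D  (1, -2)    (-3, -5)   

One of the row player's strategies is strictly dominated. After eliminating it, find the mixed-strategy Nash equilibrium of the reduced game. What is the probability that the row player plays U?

p = 3/4

The row player's strategy M is strictly dominated by U: 5 > 4 and -5 > -8. Eliminate M.
The row player's mix must leave the column player indifferent between R and L.
  the column player's payoff from R: p·3 + (1−p)·(-2) = 5p - 2
  the column player's payoff from L: p·4 + (1−p)·(-5) = 9p - 5
  5p - 2 = 9p - 5  ⇒  -4p = -3  ⇒  p = 3/4.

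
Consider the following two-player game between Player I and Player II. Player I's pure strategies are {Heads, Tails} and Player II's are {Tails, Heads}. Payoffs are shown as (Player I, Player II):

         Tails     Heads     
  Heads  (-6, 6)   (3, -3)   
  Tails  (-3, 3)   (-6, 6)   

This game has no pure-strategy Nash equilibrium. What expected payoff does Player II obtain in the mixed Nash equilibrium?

15/4

In a mixed equilibrium Player II is indifferent between Tails and Heads; this condition fixes p.
  Player II's payoff to Tails: p·6 + (1−p)·3 = 3p + 3
  Player II's payoff to Heads: p·(-3) + (1−p)·6 = -9p + 6
  3p + 3 = -9p + 6  ⇒  12p = 3  ⇒  p = 1/4.
At equilibrium Player II is indifferent across columns, so Player II's payoff equals the payoff from Tails: (1/4)·6 + (3/4)·3 = 15/4.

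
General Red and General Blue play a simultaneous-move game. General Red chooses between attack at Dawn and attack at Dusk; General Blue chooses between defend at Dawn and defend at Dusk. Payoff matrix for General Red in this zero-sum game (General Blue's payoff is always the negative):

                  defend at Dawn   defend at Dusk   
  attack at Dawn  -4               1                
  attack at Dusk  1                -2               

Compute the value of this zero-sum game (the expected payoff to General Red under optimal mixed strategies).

Set General Red's expected payoff from attack at Dawn equal to that from attack at Dusk:
  General Red's payoff to attack at Dawn: q·(-4) + (1−q)·1 = -5q + 1
  General Red's payoff to attack at Dusk: q·1 + (1−q)·(-2) = 3q - 2
  -5q + 1 = 3q - 2  ⇒  -8q = -3  ⇒  q = 3/8.
The value is General Red's expected payoff against this mix (using attack at Dawn): (3/8)·(-4) + (5/8)·1 = -7/8.

v = -7/8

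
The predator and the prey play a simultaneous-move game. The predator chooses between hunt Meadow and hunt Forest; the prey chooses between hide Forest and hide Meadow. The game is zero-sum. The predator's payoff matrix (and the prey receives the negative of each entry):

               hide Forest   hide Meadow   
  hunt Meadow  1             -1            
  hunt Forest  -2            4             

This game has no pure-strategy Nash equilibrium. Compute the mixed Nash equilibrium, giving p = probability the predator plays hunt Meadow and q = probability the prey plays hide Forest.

The prey's indifference between hide Forest and hide Meadow determines the predator's mixing probability p:
  the prey's payoff to hide Forest: p·(-1) + (1−p)·2 = -3p + 2
  the prey's payoff to hide Meadow: p·1 + (1−p)·(-4) = 5p - 4
  -3p + 2 = 5p - 4  ⇒  -8p = -6  ⇒  p = 3/4.
For the predator to be willing to mix, the predator must be indifferent between hunt Meadow and hunt Forest, which pins down the prey's mix.
  the predator's expected payoff from hunt Meadow: q·1 + (1−q)·(-1) = 2q - 1
  the predator's expected payoff from hunt Forest: q·(-2) + (1−q)·4 = -6q + 4
  2q - 1 = -6q + 4  ⇒  8q = 5  ⇒  q = 5/8.

p = 3/4, q = 5/8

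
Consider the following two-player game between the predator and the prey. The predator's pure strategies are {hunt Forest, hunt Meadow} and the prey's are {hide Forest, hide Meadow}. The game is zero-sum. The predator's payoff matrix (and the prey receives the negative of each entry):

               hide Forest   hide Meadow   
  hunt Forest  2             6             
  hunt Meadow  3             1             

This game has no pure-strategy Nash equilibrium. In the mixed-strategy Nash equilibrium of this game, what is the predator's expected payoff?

The prey's mix must leave the predator indifferent between hunt Forest and hunt Meadow.
  the predator's expected payoff from hunt Forest: q·2 + (1−q)·6 = -4q + 6
  the predator's expected payoff from hunt Meadow: q·3 + (1−q)·1 = 2q + 1
  -4q + 6 = 2q + 1  ⇒  -6q = -5  ⇒  q = 5/6.
At equilibrium the predator is indifferent across rows, so the predator's payoff equals the payoff from hunt Forest: (5/6)·2 + (1/6)·6 = 8/3.

8/3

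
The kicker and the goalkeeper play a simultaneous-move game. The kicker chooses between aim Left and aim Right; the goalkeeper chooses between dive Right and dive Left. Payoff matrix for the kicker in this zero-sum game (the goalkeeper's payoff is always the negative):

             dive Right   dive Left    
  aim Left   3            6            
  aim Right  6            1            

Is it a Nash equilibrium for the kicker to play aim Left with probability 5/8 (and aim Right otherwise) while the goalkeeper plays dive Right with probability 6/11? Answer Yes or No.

No

Given the goalkeeper's mix q = 6/11, the kicker's payoff from aim Left is 48/11 but from aim Right is 41/11. The kicker strictly prefers aim Left, so the kicker would not mix.
So the proposed profile is not a Nash equilibrium.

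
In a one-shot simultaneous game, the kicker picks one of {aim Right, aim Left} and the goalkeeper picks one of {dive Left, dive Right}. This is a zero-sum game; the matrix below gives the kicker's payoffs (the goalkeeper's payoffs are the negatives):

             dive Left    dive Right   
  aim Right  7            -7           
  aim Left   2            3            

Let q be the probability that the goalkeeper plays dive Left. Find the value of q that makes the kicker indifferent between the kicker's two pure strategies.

The kicker's indifference between aim Right and aim Left determines the goalkeeper's mixing probability q:
  the kicker's payoff to aim Right: q·7 + (1−q)·(-7) = 14q - 7
  the kicker's payoff to aim Left: q·2 + (1−q)·3 = -q + 3
  14q - 7 = -q + 3  ⇒  15q = 10  ⇒  q = 2/3.

q = 2/3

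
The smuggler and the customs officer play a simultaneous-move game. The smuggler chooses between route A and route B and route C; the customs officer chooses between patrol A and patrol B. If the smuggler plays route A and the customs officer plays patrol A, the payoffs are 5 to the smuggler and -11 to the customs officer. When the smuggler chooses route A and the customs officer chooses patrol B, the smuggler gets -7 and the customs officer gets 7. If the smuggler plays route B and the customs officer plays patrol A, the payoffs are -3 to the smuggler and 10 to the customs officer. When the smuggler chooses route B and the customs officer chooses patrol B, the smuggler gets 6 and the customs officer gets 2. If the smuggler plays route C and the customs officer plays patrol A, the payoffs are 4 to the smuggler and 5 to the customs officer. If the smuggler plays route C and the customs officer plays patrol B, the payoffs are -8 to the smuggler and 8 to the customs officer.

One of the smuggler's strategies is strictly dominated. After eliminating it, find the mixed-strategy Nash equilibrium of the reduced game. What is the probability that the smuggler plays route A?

The smuggler's strategy route C is strictly dominated by route A: 5 > 4 and -7 > -8. Eliminate route C.
Set the customs officer's expected payoff from patrol A equal to that from patrol B:
  the customs officer's payoff to patrol A: p·(-11) + (1−p)·10 = -21p + 10
  the customs officer's payoff to patrol B: p·7 + (1−p)·2 = 5p + 2
  -21p + 10 = 5p + 2  ⇒  -26p = -8  ⇒  p = 4/13.

p = 4/13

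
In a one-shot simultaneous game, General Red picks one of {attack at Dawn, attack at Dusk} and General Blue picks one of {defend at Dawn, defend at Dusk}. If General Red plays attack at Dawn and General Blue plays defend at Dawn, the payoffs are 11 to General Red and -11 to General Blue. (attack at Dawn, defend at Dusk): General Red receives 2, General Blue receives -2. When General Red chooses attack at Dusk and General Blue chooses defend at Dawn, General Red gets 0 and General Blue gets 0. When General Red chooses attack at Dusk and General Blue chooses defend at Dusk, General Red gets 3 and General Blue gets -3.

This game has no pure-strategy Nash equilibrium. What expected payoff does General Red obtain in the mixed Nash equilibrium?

General Red's indifference between attack at Dawn and attack at Dusk determines General Blue's mixing probability q:
  General Red's payoff to attack at Dawn: q·11 + (1−q)·2 = 9q + 2
  General Red's payoff to attack at Dusk: q·0 + (1−q)·3 = -3q + 3
  9q + 2 = -3q + 3  ⇒  12q = 1  ⇒  q = 1/12.
At equilibrium General Red is indifferent across rows, so General Red's payoff equals the payoff from attack at Dawn: (1/12)·11 + (11/12)·2 = 11/4.

11/4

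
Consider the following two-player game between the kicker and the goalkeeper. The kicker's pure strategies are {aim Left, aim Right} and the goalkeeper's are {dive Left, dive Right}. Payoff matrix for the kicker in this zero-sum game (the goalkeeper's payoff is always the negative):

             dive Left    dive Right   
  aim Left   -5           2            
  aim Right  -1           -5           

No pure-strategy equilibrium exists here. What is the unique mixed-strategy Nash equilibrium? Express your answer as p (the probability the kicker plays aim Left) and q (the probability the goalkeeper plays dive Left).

Set the goalkeeper's expected payoff from dive Left equal to that from dive Right:
  the goalkeeper's expected payoff from dive Left: p·5 + (1−p)·1 = 4p + 1
  the goalkeeper's expected payoff from dive Right: p·(-2) + (1−p)·5 = -7p + 5
  4p + 1 = -7p + 5  ⇒  11p = 4  ⇒  p = 4/11.
The goalkeeper's mix must leave the kicker indifferent between aim Left and aim Right.
  the kicker's payoff to aim Left: q·(-5) + (1−q)·2 = -7q + 2
  the kicker's payoff to aim Right: q·(-1) + (1−q)·(-5) = 4q - 5
  -7q + 2 = 4q - 5  ⇒  -11q = -7  ⇒  q = 7/11.

p = 4/11, q = 7/11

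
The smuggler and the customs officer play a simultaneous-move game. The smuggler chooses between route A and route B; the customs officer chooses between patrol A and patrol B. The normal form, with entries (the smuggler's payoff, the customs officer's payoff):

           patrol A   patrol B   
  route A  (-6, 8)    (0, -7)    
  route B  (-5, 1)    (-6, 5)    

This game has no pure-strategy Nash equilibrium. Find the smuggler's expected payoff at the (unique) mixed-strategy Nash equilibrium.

-36/7

Set the smuggler's expected payoff from route A equal to that from route B:
  the smuggler's expected payoff from route A: q·(-6) + (1−q)·0 = -6q
  the smuggler's expected payoff from route B: q·(-5) + (1−q)·(-6) = q - 6
  -6q = q - 6  ⇒  -7q = -6  ⇒  q = 6/7.
At equilibrium the smuggler is indifferent across rows, so the smuggler's payoff equals the payoff from route A: (6/7)·(-6) + (1/7)·0 = -36/7.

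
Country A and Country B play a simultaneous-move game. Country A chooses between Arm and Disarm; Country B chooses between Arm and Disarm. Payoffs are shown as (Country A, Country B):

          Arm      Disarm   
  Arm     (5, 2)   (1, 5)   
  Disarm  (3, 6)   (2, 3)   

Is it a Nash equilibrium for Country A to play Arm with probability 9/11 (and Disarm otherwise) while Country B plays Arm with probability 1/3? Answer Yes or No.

Given Country A's mix p = 9/11, Country B's payoff from Arm is 30/11 but from Disarm is 51/11. Country B strictly prefers Disarm, so Country B would not mix.
So the proposed profile is not a Nash equilibrium.

No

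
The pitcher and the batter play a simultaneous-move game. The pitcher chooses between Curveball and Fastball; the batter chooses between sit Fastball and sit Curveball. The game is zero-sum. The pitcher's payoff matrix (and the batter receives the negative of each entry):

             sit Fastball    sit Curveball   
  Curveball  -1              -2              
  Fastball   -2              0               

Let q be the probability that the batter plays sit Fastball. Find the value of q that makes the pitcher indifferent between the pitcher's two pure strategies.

q = 2/3

For the pitcher to be willing to mix, the pitcher must be indifferent between Curveball and Fastball, which pins down the batter's mix.
  the pitcher's payoff to Curveball: q·(-1) + (1−q)·(-2) = q - 2
  the pitcher's payoff to Fastball: q·(-2) + (1−q)·0 = -2q
  q - 2 = -2q  ⇒  3q = 2  ⇒  q = 2/3.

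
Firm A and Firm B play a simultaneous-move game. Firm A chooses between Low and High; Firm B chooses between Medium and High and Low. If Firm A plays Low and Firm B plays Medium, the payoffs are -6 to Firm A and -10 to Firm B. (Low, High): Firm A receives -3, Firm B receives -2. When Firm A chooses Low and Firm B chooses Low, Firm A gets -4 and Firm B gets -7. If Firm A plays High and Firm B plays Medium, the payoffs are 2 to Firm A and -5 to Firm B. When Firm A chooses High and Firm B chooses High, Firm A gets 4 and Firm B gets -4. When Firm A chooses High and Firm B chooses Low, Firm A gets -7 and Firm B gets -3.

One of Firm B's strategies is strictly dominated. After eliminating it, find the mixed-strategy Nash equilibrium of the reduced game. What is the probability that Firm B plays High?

Firm B's strategy Medium is strictly dominated by Low: -7 > -10 and -3 > -5. Eliminate Medium.
Firm B's mix must leave Firm A indifferent between Low and High.
  Firm A's expected payoff from Low: q·(-3) + (1−q)·(-4) = q - 4
  Firm A's expected payoff from High: q·4 + (1−q)·(-7) = 11q - 7
  q - 4 = 11q - 7  ⇒  -10q = -3  ⇒  q = 3/10.

q = 3/10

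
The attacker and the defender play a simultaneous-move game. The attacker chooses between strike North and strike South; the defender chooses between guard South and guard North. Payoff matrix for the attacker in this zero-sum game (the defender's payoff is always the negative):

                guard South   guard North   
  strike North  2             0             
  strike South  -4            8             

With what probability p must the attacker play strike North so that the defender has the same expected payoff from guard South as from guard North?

The defender's indifference between guard South and guard North determines the attacker's mixing probability p:
  the defender's payoff to guard South: p·(-2) + (1−p)·4 = -6p + 4
  the defender's payoff to guard North: p·0 + (1−p)·(-8) = 8p - 8
  -6p + 4 = 8p - 8  ⇒  -14p = -12  ⇒  p = 6/7.

p = 6/7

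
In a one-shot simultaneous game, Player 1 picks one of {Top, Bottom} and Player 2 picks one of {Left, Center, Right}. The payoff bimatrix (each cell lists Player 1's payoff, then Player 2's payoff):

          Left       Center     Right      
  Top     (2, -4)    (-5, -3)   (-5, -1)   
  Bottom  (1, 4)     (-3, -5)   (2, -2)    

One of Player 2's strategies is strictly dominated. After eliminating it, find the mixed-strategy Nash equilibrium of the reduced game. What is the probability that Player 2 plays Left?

q = 7/8

Player 2's strategy Center is strictly dominated by Right: -1 > -3 and -2 > -5. Eliminate Center.
Player 1's indifference between Top and Bottom determines Player 2's mixing probability q:
  Player 1's payoff to Top: q·2 + (1−q)·(-5) = 7q - 5
  Player 1's payoff to Bottom: q·1 + (1−q)·2 = -q + 2
  7q - 5 = -q + 2  ⇒  8q = 7  ⇒  q = 7/8.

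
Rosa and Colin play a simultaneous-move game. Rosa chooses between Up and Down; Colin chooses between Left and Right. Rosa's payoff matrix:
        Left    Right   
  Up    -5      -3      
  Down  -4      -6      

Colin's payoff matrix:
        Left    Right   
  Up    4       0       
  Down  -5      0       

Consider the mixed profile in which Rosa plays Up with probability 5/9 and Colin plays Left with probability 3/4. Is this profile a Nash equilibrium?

Yes

Check Colin's indifference given Rosa's mix p = 5/9:
  payoff from Left = 0; payoff from Right = 0 — equal.
Check Rosa's indifference given Colin's mix q = 3/4:
  payoff from Up = -9/2; payoff from Down = -9/2 — equal.
Both players are indifferent, so neither can profitably deviate.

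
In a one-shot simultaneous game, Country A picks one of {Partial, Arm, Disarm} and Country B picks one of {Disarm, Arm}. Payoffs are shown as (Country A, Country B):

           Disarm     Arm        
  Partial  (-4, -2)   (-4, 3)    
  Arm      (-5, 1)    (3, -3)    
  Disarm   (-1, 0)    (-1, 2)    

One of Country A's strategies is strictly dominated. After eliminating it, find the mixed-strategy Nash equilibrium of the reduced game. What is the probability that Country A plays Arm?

p = 1/3

Country A's strategy Partial is strictly dominated by Disarm: -1 > -4 and -1 > -4. Eliminate Partial.
Set Country B's expected payoff from Disarm equal to that from Arm:
  Country B's payoff to Disarm: p·1 + (1−p)·0 = p
  Country B's payoff to Arm: p·(-3) + (1−p)·2 = -5p + 2
  p = -5p + 2  ⇒  6p = 2  ⇒  p = 1/3.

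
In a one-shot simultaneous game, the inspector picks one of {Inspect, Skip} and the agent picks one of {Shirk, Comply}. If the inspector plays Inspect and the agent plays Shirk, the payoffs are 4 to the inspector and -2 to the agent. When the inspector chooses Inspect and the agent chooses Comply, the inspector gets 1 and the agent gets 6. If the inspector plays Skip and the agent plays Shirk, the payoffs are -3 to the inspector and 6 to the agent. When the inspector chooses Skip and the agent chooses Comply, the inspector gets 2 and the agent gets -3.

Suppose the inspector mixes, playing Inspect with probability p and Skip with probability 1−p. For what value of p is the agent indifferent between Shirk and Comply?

p = 9/17

For the agent to be willing to mix, the agent must be indifferent between Shirk and Comply, which pins down the inspector's mix.
  the agent's payoff from Shirk: p·(-2) + (1−p)·6 = -8p + 6
  the agent's payoff from Comply: p·6 + (1−p)·(-3) = 9p - 3
  -8p + 6 = 9p - 3  ⇒  -17p = -9  ⇒  p = 9/17.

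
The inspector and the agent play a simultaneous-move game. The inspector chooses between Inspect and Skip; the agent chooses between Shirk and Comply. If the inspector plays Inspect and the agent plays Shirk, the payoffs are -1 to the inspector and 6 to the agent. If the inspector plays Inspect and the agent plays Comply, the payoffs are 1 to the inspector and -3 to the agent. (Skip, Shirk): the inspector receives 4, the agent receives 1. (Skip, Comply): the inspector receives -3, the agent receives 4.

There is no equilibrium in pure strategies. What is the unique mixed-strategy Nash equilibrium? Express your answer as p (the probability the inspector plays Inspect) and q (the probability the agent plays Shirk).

p = 1/4, q = 4/9

The inspector's mix must leave the agent indifferent between Shirk and Comply.
  the agent's payoff to Shirk: p·6 + (1−p)·1 = 5p + 1
  the agent's payoff to Comply: p·(-3) + (1−p)·4 = -7p + 4
  5p + 1 = -7p + 4  ⇒  12p = 3  ⇒  p = 1/4.
The inspector's indifference between Inspect and Skip determines the agent's mixing probability q:
  the inspector's payoff from Inspect: q·(-1) + (1−q)·1 = -2q + 1
  the inspector's payoff from Skip: q·4 + (1−q)·(-3) = 7q - 3
  -2q + 1 = 7q - 3  ⇒  -9q = -4  ⇒  q = 4/9.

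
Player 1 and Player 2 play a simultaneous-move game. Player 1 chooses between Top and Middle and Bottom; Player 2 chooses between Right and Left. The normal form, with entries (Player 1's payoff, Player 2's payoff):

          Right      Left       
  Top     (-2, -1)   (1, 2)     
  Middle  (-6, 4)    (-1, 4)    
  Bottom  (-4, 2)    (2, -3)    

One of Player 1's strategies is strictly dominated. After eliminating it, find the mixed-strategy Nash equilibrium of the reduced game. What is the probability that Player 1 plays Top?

Player 1's strategy Middle is strictly dominated by Bottom: -4 > -6 and 2 > -1. Eliminate Middle.
In a mixed equilibrium Player 2 is indifferent between Right and Left; this condition fixes p.
  Player 2's payoff from Right: p·(-1) + (1−p)·2 = -3p + 2
  Player 2's payoff from Left: p·2 + (1−p)·(-3) = 5p - 3
  -3p + 2 = 5p - 3  ⇒  -8p = -5  ⇒  p = 5/8.

p = 5/8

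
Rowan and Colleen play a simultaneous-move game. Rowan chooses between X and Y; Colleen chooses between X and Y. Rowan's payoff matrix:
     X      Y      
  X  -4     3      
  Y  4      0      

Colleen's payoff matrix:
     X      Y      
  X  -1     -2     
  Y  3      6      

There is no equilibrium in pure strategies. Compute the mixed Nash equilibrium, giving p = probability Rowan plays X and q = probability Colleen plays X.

Colleen's indifference between X and Y determines Rowan's mixing probability p:
  Colleen's payoff from X: p·(-1) + (1−p)·3 = -4p + 3
  Colleen's payoff from Y: p·(-2) + (1−p)·6 = -8p + 6
  -4p + 3 = -8p + 6  ⇒  4p = 3  ⇒  p = 3/4.
Rowan's indifference between X and Y determines Colleen's mixing probability q:
  Rowan's expected payoff from X: q·(-4) + (1−q)·3 = -7q + 3
  Rowan's expected payoff from Y: q·4 + (1−q)·0 = 4q
  -7q + 3 = 4q  ⇒  -11q = -3  ⇒  q = 3/11.

p = 3/4, q = 3/11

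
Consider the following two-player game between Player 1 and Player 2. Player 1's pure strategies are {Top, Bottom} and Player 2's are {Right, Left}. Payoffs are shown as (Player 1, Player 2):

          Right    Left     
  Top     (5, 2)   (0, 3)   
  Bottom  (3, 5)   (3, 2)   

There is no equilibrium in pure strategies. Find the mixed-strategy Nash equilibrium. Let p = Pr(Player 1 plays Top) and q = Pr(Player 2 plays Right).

In a mixed equilibrium Player 2 is indifferent between Right and Left; this condition fixes p.
  Player 2's expected payoff from Right: p·2 + (1−p)·5 = -3p + 5
  Player 2's expected payoff from Left: p·3 + (1−p)·2 = p + 2
  -3p + 5 = p + 2  ⇒  -4p = -3  ⇒  p = 3/4.
For Player 1 to be willing to mix, Player 1 must be indifferent between Top and Bottom, which pins down Player 2's mix.
  Player 1's expected payoff from Top: q·5 + (1−q)·0 = 5q
  Player 1's expected payoff from Bottom: q·3 + (1−q)·3 = 3
  5q = 3  ⇒  5q = 3  ⇒  q = 3/5.

p = 3/4, q = 3/5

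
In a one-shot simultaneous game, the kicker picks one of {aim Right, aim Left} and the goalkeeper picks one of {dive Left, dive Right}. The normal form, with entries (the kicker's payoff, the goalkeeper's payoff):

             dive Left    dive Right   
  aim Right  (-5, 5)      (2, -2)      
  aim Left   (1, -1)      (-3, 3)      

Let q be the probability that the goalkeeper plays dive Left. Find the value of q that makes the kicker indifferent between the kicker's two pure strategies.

The kicker's indifference between aim Right and aim Left determines the goalkeeper's mixing probability q:
  the kicker's payoff from aim Right: q·(-5) + (1−q)·2 = -7q + 2
  the kicker's payoff from aim Left: q·1 + (1−q)·(-3) = 4q - 3
  -7q + 2 = 4q - 3  ⇒  -11q = -5  ⇒  q = 5/11.

q = 5/11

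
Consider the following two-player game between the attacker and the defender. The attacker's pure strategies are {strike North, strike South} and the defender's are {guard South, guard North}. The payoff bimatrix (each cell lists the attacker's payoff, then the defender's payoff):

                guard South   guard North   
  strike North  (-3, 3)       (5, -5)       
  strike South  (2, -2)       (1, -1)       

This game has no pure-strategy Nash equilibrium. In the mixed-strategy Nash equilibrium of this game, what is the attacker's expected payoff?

13/9

The attacker's indifference between strike North and strike South determines the defender's mixing probability q:
  the attacker's expected payoff from strike North: q·(-3) + (1−q)·5 = -8q + 5
  the attacker's expected payoff from strike South: q·2 + (1−q)·1 = q + 1
  -8q + 5 = q + 1  ⇒  -9q = -4  ⇒  q = 4/9.
At equilibrium the attacker is indifferent across rows, so the attacker's payoff equals the payoff from strike North: (4/9)·(-3) + (5/9)·5 = 13/9.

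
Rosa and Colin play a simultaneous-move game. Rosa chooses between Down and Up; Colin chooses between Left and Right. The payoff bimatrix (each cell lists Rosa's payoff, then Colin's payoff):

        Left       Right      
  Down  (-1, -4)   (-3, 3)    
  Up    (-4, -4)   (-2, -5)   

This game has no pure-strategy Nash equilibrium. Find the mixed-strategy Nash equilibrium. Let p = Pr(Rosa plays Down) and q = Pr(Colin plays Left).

p = 1/8, q = 1/4

Rosa's mix must leave Colin indifferent between Left and Right.
  Colin's expected payoff from Left: p·(-4) + (1−p)·(-4) = -4
  Colin's expected payoff from Right: p·3 + (1−p)·(-5) = 8p - 5
  -4 = 8p - 5  ⇒  -8p = -1  ⇒  p = 1/8.
Set Rosa's expected payoff from Down equal to that from Up:
  Rosa's payoff from Down: q·(-1) + (1−q)·(-3) = 2q - 3
  Rosa's payoff from Up: q·(-4) + (1−q)·(-2) = -2q - 2
  2q - 3 = -2q - 2  ⇒  4q = 1  ⇒  q = 1/4.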